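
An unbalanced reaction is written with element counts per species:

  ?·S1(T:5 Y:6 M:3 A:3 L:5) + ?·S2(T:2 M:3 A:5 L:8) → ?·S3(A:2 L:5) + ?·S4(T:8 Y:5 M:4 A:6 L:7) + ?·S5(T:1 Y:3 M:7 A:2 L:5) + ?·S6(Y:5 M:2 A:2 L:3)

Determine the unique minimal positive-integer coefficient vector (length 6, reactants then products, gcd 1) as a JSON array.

Coefficients: [6, 6, 6, 5, 2, 1]

T: 6·5+6·2 = 42 | 6·0+5·8+2·1+1·0 = 42
Y: 6·6+6·0 = 36 | 6·0+5·5+2·3+1·5 = 36
M: 6·3+6·3 = 36 | 6·0+5·4+2·7+1·2 = 36
A: 6·3+6·5 = 48 | 6·2+5·6+2·2+1·2 = 48
L: 6·5+6·8 = 78 | 6·5+5·7+2·5+1·3 = 78
gcd(6,6,6,5,2,1) = 1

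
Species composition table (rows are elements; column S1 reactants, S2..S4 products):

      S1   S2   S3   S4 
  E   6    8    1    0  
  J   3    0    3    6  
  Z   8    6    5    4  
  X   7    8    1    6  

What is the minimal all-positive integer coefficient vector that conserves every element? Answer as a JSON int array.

E: 6·6 = 36 | 4·8+4·1+1·0 = 36
J: 6·3 = 18 | 4·0+4·3+1·6 = 18
Z: 6·8 = 48 | 4·6+4·5+1·4 = 48
X: 6·7 = 42 | 4·8+4·1+1·6 = 42
gcd(6,4,4,1) = 1

Coefficients: [6, 4, 4, 1]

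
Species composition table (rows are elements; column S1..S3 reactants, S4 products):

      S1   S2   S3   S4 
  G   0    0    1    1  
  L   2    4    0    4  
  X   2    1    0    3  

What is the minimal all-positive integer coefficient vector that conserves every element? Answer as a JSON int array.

G: 4·0+1·0+3·1 = 3 | 3·1 = 3
L: 4·2+1·4+3·0 = 12 | 3·4 = 12
X: 4·2+1·1+3·0 = 9 | 3·3 = 9
gcd(4,1,3,3) = 1

Coefficients: [4, 1, 3, 3]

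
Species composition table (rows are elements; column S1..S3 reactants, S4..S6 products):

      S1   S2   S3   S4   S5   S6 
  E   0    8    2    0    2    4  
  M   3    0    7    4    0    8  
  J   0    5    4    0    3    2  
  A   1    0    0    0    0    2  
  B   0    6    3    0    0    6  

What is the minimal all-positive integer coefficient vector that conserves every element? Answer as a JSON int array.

Coefficients: [6, 2, 2, 2, 4, 3]

E: 6·0+2·8+2·2 = 20 | 2·0+4·2+3·4 = 20
M: 6·3+2·0+2·7 = 32 | 2·4+4·0+3·8 = 32
J: 6·0+2·5+2·4 = 18 | 2·0+4·3+3·2 = 18
A: 6·1+2·0+2·0 = 6 | 2·0+4·0+3·2 = 6
B: 6·0+2·6+2·3 = 18 | 2·0+4·0+3·6 = 18
gcd(6,2,2,2,4,3) = 1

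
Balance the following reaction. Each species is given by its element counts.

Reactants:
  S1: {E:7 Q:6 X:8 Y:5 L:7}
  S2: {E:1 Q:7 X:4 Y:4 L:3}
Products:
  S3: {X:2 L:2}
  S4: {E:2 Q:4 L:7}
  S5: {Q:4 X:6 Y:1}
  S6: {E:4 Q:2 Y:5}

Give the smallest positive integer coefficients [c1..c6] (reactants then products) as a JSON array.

Coefficients: [2, 2, 3, 2, 3, 3]

E: 2·7+2·1 = 16 | 3·0+2·2+3·0+3·4 = 16
Q: 2·6+2·7 = 26 | 3·0+2·4+3·4+3·2 = 26
X: 2·8+2·4 = 24 | 3·2+2·0+3·6+3·0 = 24
Y: 2·5+2·4 = 18 | 3·0+2·0+3·1+3·5 = 18
L: 2·7+2·3 = 20 | 3·2+2·7+3·0+3·0 = 20
gcd(2,2,3,2,3,3) = 1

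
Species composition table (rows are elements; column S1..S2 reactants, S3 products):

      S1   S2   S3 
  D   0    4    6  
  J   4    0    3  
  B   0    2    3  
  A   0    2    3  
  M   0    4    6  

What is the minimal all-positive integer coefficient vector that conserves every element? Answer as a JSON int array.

Coefficients: [3, 6, 4]

D: 3·0+6·4 = 24 | 4·6 = 24
J: 3·4+6·0 = 12 | 4·3 = 12
B: 3·0+6·2 = 12 | 4·3 = 12
A: 3·0+6·2 = 12 | 4·3 = 12
M: 3·0+6·4 = 24 | 4·6 = 24
gcd(3,6,4) = 1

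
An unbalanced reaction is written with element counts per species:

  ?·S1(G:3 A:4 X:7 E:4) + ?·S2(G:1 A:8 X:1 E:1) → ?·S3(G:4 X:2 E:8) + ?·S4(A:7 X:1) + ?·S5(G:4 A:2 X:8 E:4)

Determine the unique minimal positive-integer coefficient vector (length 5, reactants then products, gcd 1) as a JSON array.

G: 4·3+4·1 = 16 | 1·4+6·0+3·4 = 16
A: 4·4+4·8 = 48 | 1·0+6·7+3·2 = 48
X: 4·7+4·1 = 32 | 1·2+6·1+3·8 = 32
E: 4·4+4·1 = 20 | 1·8+6·0+3·4 = 20
gcd(4,4,1,6,3) = 1

Coefficients: [4, 4, 1, 6, 3]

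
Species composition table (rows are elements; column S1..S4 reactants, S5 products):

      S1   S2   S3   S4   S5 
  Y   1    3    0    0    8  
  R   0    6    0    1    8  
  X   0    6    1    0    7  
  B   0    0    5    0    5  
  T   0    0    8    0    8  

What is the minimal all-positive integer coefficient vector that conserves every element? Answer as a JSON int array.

Y: 5·1+1·3+1·0+2·0 = 8 | 1·8 = 8
R: 5·0+1·6+1·0+2·1 = 8 | 1·8 = 8
X: 5·0+1·6+1·1+2·0 = 7 | 1·7 = 7
B: 5·0+1·0+1·5+2·0 = 5 | 1·5 = 5
T: 5·0+1·0+1·8+2·0 = 8 | 1·8 = 8
gcd(5,1,1,2,1) = 1

Coefficients: [5, 1, 1, 2, 1]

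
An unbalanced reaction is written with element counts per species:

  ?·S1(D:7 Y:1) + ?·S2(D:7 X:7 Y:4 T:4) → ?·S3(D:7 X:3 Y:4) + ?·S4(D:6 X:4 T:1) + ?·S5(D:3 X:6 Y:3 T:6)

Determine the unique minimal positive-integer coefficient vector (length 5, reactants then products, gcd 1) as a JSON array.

D: 1·7+5·7 = 42 | 3·7+2·6+3·3 = 42
X: 1·0+5·7 = 35 | 3·3+2·4+3·6 = 35
Y: 1·1+5·4 = 21 | 3·4+2·0+3·3 = 21
T: 1·0+5·4 = 20 | 3·0+2·1+3·6 = 20
gcd(1,5,3,2,3) = 1

Coefficients: [1, 5, 3, 2, 3]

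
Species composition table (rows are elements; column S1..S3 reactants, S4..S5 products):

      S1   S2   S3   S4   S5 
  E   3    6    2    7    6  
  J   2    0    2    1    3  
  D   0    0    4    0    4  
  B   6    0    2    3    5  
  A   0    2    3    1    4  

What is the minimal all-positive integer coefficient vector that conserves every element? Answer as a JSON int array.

Coefficients: [3, 3, 5, 1, 5]

E: 3·3+3·6+5·2 = 37 | 1·7+5·6 = 37
J: 3·2+3·0+5·2 = 16 | 1·1+5·3 = 16
D: 3·0+3·0+5·4 = 20 | 1·0+5·4 = 20
B: 3·6+3·0+5·2 = 28 | 1·3+5·5 = 28
A: 3·0+3·2+5·3 = 21 | 1·1+5·4 = 21
gcd(3,3,5,1,5) = 1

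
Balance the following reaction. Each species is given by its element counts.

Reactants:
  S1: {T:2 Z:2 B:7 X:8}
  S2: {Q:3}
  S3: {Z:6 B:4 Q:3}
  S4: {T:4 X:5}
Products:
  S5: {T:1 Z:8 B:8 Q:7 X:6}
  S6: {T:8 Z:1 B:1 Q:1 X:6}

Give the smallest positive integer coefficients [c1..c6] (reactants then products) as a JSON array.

T: 2·2+5·0+5·0+4·4 = 20 | 4·1+2·8 = 20
Z: 2·2+5·0+5·6+4·0 = 34 | 4·8+2·1 = 34
B: 2·7+5·0+5·4+4·0 = 34 | 4·8+2·1 = 34
Q: 2·0+5·3+5·3+4·0 = 30 | 4·7+2·1 = 30
X: 2·8+5·0+5·0+4·5 = 36 | 4·6+2·6 = 36
gcd(2,5,5,4,4,2) = 1

Coefficients: [2, 5, 5, 4, 4, 2]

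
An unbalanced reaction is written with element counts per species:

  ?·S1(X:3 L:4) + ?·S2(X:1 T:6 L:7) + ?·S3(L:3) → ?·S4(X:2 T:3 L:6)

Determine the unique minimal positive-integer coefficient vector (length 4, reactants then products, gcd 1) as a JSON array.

X: 3·3+3·1+1·0 = 12 | 6·2 = 12
T: 3·0+3·6+1·0 = 18 | 6·3 = 18
L: 3·4+3·7+1·3 = 36 | 6·6 = 36
gcd(3,3,1,6) = 1

Coefficients: [3, 3, 1, 6]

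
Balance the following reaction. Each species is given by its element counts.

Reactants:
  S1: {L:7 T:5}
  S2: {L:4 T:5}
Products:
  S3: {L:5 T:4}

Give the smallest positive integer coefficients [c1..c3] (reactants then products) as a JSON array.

Coefficients: [3, 1, 5]

L: 3·7+1·4 = 25 | 5·5 = 25
T: 3·5+1·5 = 20 | 5·4 = 20
gcd(3,1,5) = 1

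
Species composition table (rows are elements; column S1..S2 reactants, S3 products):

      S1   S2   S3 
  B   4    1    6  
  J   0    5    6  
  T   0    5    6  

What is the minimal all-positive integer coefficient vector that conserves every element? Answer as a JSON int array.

Coefficients: [6, 6, 5]

B: 6·4+6·1 = 30 | 5·6 = 30
J: 6·0+6·5 = 30 | 5·6 = 30
T: 6·0+6·5 = 30 | 5·6 = 30
gcd(6,6,5) = 1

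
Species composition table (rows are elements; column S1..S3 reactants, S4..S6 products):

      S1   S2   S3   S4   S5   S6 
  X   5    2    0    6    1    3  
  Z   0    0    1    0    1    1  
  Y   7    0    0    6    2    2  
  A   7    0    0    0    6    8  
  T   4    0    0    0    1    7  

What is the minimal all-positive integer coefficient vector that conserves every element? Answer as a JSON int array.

Coefficients: [6, 6, 6, 5, 3, 3]

X: 6·5+6·2+6·0 = 42 | 5·6+3·1+3·3 = 42
Z: 6·0+6·0+6·1 = 6 | 5·0+3·1+3·1 = 6
Y: 6·7+6·0+6·0 = 42 | 5·6+3·2+3·2 = 42
A: 6·7+6·0+6·0 = 42 | 5·0+3·6+3·8 = 42
T: 6·4+6·0+6·0 = 24 | 5·0+3·1+3·7 = 24
gcd(6,6,6,5,3,3) = 1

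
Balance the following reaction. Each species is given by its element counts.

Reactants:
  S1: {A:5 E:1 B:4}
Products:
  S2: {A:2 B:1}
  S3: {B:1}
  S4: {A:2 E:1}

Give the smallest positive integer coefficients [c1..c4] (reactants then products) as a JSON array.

Coefficients: [2, 3, 5, 2]

A: 2·5 = 10 | 3·2+5·0+2·2 = 10
E: 2·1 = 2 | 3·0+5·0+2·1 = 2
B: 2·4 = 8 | 3·1+5·1+2·0 = 8
gcd(2,3,5,2) = 1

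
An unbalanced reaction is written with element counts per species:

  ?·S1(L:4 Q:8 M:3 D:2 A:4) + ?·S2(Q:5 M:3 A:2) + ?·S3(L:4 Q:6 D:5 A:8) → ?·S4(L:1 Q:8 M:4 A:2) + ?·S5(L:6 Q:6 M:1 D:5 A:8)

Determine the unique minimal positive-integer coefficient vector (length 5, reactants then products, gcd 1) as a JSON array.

Coefficients: [5, 4, 1, 6, 3]

L: 5·4+4·0+1·4 = 24 | 6·1+3·6 = 24
Q: 5·8+4·5+1·6 = 66 | 6·8+3·6 = 66
M: 5·3+4·3+1·0 = 27 | 6·4+3·1 = 27
D: 5·2+4·0+1·5 = 15 | 6·0+3·5 = 15
A: 5·4+4·2+1·8 = 36 | 6·2+3·8 = 36
gcd(5,4,1,6,3) = 1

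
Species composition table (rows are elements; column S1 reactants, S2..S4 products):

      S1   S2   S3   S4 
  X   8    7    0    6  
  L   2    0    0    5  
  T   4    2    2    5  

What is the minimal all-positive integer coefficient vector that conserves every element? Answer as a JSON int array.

X: 5·8 = 40 | 4·7+1·0+2·6 = 40
L: 5·2 = 10 | 4·0+1·0+2·5 = 10
T: 5·4 = 20 | 4·2+1·2+2·5 = 20
gcd(5,4,1,2) = 1

Coefficients: [5, 4, 1, 2]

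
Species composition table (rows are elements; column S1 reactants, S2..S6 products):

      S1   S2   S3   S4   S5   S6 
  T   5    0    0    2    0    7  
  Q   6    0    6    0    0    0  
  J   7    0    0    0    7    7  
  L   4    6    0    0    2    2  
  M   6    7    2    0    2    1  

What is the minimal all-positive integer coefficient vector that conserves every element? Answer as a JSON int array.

T: 3·5 = 15 | 1·0+3·0+4·2+2·0+1·7 = 15
Q: 3·6 = 18 | 1·0+3·6+4·0+2·0+1·0 = 18
J: 3·7 = 21 | 1·0+3·0+4·0+2·7+1·7 = 21
L: 3·4 = 12 | 1·6+3·0+4·0+2·2+1·2 = 12
M: 3·6 = 18 | 1·7+3·2+4·0+2·2+1·1 = 18
gcd(3,1,3,4,2,1) = 1

Coefficients: [3, 1, 3, 4, 2, 1]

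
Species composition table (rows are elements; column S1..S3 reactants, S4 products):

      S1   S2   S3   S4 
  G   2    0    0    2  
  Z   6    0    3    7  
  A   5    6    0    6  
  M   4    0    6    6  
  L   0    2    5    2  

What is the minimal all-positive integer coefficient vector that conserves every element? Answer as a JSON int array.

Coefficients: [6, 1, 2, 6]

G: 6·2+1·0+2·0 = 12 | 6·2 = 12
Z: 6·6+1·0+2·3 = 42 | 6·7 = 42
A: 6·5+1·6+2·0 = 36 | 6·6 = 36
M: 6·4+1·0+2·6 = 36 | 6·6 = 36
L: 6·0+1·2+2·5 = 12 | 6·2 = 12
gcd(6,1,2,6) = 1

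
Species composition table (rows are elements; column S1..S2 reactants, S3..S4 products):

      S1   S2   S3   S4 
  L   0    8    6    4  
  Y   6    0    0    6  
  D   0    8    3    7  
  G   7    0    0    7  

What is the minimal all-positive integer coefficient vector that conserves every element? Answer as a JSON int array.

L: 4·0+5·8 = 40 | 4·6+4·4 = 40
Y: 4·6+5·0 = 24 | 4·0+4·6 = 24
D: 4·0+5·8 = 40 | 4·3+4·7 = 40
G: 4·7+5·0 = 28 | 4·0+4·7 = 28
gcd(4,5,4,4) = 1

Coefficients: [4, 5, 4, 4]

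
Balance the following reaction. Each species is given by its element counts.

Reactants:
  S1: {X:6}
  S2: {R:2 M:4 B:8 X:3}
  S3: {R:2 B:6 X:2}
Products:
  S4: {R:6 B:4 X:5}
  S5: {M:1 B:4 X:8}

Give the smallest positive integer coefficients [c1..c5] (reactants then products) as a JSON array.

R: 5·0+1·2+2·2 = 6 | 1·6+4·0 = 6
M: 5·0+1·4+2·0 = 4 | 1·0+4·1 = 4
B: 5·0+1·8+2·6 = 20 | 1·4+4·4 = 20
X: 5·6+1·3+2·2 = 37 | 1·5+4·8 = 37
gcd(5,1,2,1,4) = 1

Coefficients: [5, 1, 2, 1, 4]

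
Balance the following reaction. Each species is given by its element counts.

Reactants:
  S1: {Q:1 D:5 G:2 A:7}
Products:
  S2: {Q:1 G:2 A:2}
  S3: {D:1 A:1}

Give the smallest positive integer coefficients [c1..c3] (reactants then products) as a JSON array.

Q: 1·1 = 1 | 1·1+5·0 = 1
D: 1·5 = 5 | 1·0+5·1 = 5
G: 1·2 = 2 | 1·2+5·0 = 2
A: 1·7 = 7 | 1·2+5·1 = 7
gcd(1,1,5) = 1

Coefficients: [1, 1, 5]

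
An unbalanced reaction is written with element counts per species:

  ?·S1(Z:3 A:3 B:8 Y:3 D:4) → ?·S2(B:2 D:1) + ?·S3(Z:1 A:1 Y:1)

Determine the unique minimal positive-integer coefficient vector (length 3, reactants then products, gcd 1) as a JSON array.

Coefficients: [1, 4, 3]

Z: 1·3 = 3 | 4·0+3·1 = 3
A: 1·3 = 3 | 4·0+3·1 = 3
B: 1·8 = 8 | 4·2+3·0 = 8
Y: 1·3 = 3 | 4·0+3·1 = 3
D: 1·4 = 4 | 4·1+3·0 = 4
gcd(1,4,3) = 1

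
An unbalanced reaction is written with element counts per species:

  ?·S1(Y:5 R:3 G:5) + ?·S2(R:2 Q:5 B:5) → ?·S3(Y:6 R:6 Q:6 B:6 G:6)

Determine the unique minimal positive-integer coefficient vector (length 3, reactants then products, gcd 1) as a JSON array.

Y: 6·5+6·0 = 30 | 5·6 = 30
R: 6·3+6·2 = 30 | 5·6 = 30
Q: 6·0+6·5 = 30 | 5·6 = 30
B: 6·0+6·5 = 30 | 5·6 = 30
G: 6·5+6·0 = 30 | 5·6 = 30
gcd(6,6,5) = 1

Coefficients: [6, 6, 5]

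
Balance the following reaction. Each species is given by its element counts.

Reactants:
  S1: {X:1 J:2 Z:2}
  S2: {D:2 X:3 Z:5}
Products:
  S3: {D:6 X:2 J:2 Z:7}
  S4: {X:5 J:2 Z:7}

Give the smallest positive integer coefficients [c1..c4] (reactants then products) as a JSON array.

D: 3·0+3·2 = 6 | 1·6+2·0 = 6
X: 3·1+3·3 = 12 | 1·2+2·5 = 12
J: 3·2+3·0 = 6 | 1·2+2·2 = 6
Z: 3·2+3·5 = 21 | 1·7+2·7 = 21
gcd(3,3,1,2) = 1

Coefficients: [3, 3, 1, 2]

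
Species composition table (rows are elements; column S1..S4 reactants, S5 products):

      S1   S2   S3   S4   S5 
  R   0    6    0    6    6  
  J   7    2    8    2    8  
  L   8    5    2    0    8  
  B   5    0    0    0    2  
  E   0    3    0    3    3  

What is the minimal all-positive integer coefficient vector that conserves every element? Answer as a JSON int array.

Coefficients: [2, 4, 2, 1, 5]

R: 2·0+4·6+2·0+1·6 = 30 | 5·6 = 30
J: 2·7+4·2+2·8+1·2 = 40 | 5·8 = 40
L: 2·8+4·5+2·2+1·0 = 40 | 5·8 = 40
B: 2·5+4·0+2·0+1·0 = 10 | 5·2 = 10
E: 2·0+4·3+2·0+1·3 = 15 | 5·3 = 15
gcd(2,4,2,1,5) = 1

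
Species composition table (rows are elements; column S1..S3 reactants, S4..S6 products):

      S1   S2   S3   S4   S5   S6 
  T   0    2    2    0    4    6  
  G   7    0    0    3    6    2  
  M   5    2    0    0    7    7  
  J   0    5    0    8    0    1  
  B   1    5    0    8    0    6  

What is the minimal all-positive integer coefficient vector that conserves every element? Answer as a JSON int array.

T: 5·0+5·2+6·2 = 22 | 3·0+4·4+1·6 = 22
G: 5·7+5·0+6·0 = 35 | 3·3+4·6+1·2 = 35
M: 5·5+5·2+6·0 = 35 | 3·0+4·7+1·7 = 35
J: 5·0+5·5+6·0 = 25 | 3·8+4·0+1·1 = 25
B: 5·1+5·5+6·0 = 30 | 3·8+4·0+1·6 = 30
gcd(5,5,6,3,4,1) = 1

Coefficients: [5, 5, 6, 3, 4, 1]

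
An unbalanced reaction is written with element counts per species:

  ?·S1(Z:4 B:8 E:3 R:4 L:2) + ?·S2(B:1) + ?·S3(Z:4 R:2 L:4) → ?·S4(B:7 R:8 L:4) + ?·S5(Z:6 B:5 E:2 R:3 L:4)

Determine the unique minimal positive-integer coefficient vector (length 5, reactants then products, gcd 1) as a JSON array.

Coefficients: [4, 5, 5, 1, 6]

Z: 4·4+5·0+5·4 = 36 | 1·0+6·6 = 36
B: 4·8+5·1+5·0 = 37 | 1·7+6·5 = 37
E: 4·3+5·0+5·0 = 12 | 1·0+6·2 = 12
R: 4·4+5·0+5·2 = 26 | 1·8+6·3 = 26
L: 4·2+5·0+5·4 = 28 | 1·4+6·4 = 28
gcd(4,5,5,1,6) = 1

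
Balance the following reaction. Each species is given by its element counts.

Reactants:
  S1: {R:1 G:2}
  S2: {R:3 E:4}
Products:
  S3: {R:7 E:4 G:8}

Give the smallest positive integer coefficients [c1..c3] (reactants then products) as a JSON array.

R: 4·1+1·3 = 7 | 1·7 = 7
E: 4·0+1·4 = 4 | 1·4 = 4
G: 4·2+1·0 = 8 | 1·8 = 8
gcd(4,1,1) = 1

Coefficients: [4, 1, 1]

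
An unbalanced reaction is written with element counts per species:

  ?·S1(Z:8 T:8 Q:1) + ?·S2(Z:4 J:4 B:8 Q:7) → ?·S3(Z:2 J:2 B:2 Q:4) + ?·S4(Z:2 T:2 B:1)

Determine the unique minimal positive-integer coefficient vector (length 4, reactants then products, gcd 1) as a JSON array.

Coefficients: [1, 1, 2, 4]

Z: 1·8+1·4 = 12 | 2·2+4·2 = 12
T: 1·8+1·0 = 8 | 2·0+4·2 = 8
J: 1·0+1·4 = 4 | 2·2+4·0 = 4
B: 1·0+1·8 = 8 | 2·2+4·1 = 8
Q: 1·1+1·7 = 8 | 2·4+4·0 = 8
gcd(1,1,2,4) = 1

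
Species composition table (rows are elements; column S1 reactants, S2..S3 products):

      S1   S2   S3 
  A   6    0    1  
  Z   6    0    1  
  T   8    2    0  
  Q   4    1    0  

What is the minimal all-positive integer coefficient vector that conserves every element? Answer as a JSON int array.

A: 1·6 = 6 | 4·0+6·1 = 6
Z: 1·6 = 6 | 4·0+6·1 = 6
T: 1·8 = 8 | 4·2+6·0 = 8
Q: 1·4 = 4 | 4·1+6·0 = 4
gcd(1,4,6) = 1

Coefficients: [1, 4, 6]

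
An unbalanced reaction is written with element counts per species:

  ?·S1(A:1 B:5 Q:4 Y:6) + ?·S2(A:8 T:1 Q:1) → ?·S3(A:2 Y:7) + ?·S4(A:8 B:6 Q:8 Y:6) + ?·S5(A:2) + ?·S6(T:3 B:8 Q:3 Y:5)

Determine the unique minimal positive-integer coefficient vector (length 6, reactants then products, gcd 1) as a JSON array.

Coefficients: [4, 3, 1, 2, 5, 1]

A: 4·1+3·8 = 28 | 1·2+2·8+5·2+1·0 = 28
T: 4·0+3·1 = 3 | 1·0+2·0+5·0+1·3 = 3
B: 4·5+3·0 = 20 | 1·0+2·6+5·0+1·8 = 20
Q: 4·4+3·1 = 19 | 1·0+2·8+5·0+1·3 = 19
Y: 4·6+3·0 = 24 | 1·7+2·6+5·0+1·5 = 24
gcd(4,3,1,2,5,1) = 1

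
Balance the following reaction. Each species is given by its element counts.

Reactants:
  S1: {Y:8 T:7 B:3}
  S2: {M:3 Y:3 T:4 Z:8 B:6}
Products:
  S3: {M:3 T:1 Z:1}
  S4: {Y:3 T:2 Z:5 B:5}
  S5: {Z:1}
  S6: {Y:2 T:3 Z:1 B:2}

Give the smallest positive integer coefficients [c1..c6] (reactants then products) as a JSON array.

Coefficients: [1, 5, 5, 5, 6, 4]

M: 1·0+5·3 = 15 | 5·3+5·0+6·0+4·0 = 15
Y: 1·8+5·3 = 23 | 5·0+5·3+6·0+4·2 = 23
T: 1·7+5·4 = 27 | 5·1+5·2+6·0+4·3 = 27
Z: 1·0+5·8 = 40 | 5·1+5·5+6·1+4·1 = 40
B: 1·3+5·6 = 33 | 5·0+5·5+6·0+4·2 = 33
gcd(1,5,5,5,6,4) = 1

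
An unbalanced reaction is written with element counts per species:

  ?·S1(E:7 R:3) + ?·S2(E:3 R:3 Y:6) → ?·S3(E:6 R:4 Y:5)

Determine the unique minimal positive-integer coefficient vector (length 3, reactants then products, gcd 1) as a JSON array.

E: 3·7+5·3 = 36 | 6·6 = 36
R: 3·3+5·3 = 24 | 6·4 = 24
Y: 3·0+5·6 = 30 | 6·5 = 30
gcd(3,5,6) = 1

Coefficients: [3, 5, 6]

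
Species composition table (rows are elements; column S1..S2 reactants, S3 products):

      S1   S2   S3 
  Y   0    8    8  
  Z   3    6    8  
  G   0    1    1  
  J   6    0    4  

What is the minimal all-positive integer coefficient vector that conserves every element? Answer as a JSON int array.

Y: 2·0+3·8 = 24 | 3·8 = 24
Z: 2·3+3·6 = 24 | 3·8 = 24
G: 2·0+3·1 = 3 | 3·1 = 3
J: 2·6+3·0 = 12 | 3·4 = 12
gcd(2,3,3) = 1

Coefficients: [2, 3, 3]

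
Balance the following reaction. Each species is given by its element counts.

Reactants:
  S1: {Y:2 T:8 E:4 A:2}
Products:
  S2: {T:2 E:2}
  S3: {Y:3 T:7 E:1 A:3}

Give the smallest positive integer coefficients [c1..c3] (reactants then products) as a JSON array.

Y: 3·2 = 6 | 5·0+2·3 = 6
T: 3·8 = 24 | 5·2+2·7 = 24
E: 3·4 = 12 | 5·2+2·1 = 12
A: 3·2 = 6 | 5·0+2·3 = 6
gcd(3,5,2) = 1

Coefficients: [3, 5, 2]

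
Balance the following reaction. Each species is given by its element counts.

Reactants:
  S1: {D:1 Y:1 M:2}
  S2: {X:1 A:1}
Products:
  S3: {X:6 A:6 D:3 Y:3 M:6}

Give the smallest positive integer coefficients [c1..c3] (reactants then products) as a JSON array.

X: 3·0+6·1 = 6 | 1·6 = 6
A: 3·0+6·1 = 6 | 1·6 = 6
D: 3·1+6·0 = 3 | 1·3 = 3
Y: 3·1+6·0 = 3 | 1·3 = 3
M: 3·2+6·0 = 6 | 1·6 = 6
gcd(3,6,1) = 1

Coefficients: [3, 6, 1]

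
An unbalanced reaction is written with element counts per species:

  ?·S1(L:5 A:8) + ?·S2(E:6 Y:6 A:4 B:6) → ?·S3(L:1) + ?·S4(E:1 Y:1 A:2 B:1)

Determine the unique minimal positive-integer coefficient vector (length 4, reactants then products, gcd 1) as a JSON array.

Coefficients: [1, 1, 5, 6]

E: 1·0+1·6 = 6 | 5·0+6·1 = 6
L: 1·5+1·0 = 5 | 5·1+6·0 = 5
Y: 1·0+1·6 = 6 | 5·0+6·1 = 6
A: 1·8+1·4 = 12 | 5·0+6·2 = 12
B: 1·0+1·6 = 6 | 5·0+6·1 = 6
gcd(1,1,5,6) = 1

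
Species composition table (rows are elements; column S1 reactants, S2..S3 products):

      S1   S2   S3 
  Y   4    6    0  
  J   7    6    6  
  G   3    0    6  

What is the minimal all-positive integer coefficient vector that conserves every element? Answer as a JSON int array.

Coefficients: [6, 4, 3]

Y: 6·4 = 24 | 4·6+3·0 = 24
J: 6·7 = 42 | 4·6+3·6 = 42
G: 6·3 = 18 | 4·0+3·6 = 18
gcd(6,4,3) = 1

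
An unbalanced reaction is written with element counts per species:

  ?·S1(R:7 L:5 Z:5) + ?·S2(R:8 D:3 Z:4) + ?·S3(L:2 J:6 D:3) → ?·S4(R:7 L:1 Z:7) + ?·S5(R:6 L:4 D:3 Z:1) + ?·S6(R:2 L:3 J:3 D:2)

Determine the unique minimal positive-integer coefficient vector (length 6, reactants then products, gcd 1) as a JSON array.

Coefficients: [5, 3, 3, 5, 2, 6]

R: 5·7+3·8+3·0 = 59 | 5·7+2·6+6·2 = 59
L: 5·5+3·0+3·2 = 31 | 5·1+2·4+6·3 = 31
J: 5·0+3·0+3·6 = 18 | 5·0+2·0+6·3 = 18
D: 5·0+3·3+3·3 = 18 | 5·0+2·3+6·2 = 18
Z: 5·5+3·4+3·0 = 37 | 5·7+2·1+6·0 = 37
gcd(5,3,3,5,2,6) = 1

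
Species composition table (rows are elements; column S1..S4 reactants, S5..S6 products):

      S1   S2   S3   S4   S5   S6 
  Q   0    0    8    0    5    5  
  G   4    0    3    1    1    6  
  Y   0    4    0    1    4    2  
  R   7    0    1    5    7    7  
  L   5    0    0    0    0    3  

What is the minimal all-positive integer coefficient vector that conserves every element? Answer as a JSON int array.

Coefficients: [3, 4, 5, 6, 3, 5]

Q: 3·0+4·0+5·8+6·0 = 40 | 3·5+5·5 = 40
G: 3·4+4·0+5·3+6·1 = 33 | 3·1+5·6 = 33
Y: 3·0+4·4+5·0+6·1 = 22 | 3·4+5·2 = 22
R: 3·7+4·0+5·1+6·5 = 56 | 3·7+5·7 = 56
L: 3·5+4·0+5·0+6·0 = 15 | 3·0+5·3 = 15
gcd(3,4,5,6,3,5) = 1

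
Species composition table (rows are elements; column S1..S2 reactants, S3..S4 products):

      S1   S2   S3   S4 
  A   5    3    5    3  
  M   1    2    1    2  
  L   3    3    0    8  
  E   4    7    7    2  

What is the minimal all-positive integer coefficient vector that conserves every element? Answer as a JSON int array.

Coefficients: [5, 3, 5, 3]

A: 5·5+3·3 = 34 | 5·5+3·3 = 34
M: 5·1+3·2 = 11 | 5·1+3·2 = 11
L: 5·3+3·3 = 24 | 5·0+3·8 = 24
E: 5·4+3·7 = 41 | 5·7+3·2 = 41
gcd(5,3,5,3) = 1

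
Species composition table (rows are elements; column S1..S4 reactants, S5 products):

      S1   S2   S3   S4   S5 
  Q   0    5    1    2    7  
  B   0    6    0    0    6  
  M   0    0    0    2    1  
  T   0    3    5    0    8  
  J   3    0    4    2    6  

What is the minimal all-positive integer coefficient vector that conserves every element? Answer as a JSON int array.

Q: 2·0+6·5+6·1+3·2 = 42 | 6·7 = 42
B: 2·0+6·6+6·0+3·0 = 36 | 6·6 = 36
M: 2·0+6·0+6·0+3·2 = 6 | 6·1 = 6
T: 2·0+6·3+6·5+3·0 = 48 | 6·8 = 48
J: 2·3+6·0+6·4+3·2 = 36 | 6·6 = 36
gcd(2,6,6,3,6) = 1

Coefficients: [2, 6, 6, 3, 6]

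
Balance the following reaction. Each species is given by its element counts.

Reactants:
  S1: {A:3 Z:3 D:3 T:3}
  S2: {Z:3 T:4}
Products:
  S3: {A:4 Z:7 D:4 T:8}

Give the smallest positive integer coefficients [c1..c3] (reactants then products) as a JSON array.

Coefficients: [4, 3, 3]

A: 4·3+3·0 = 12 | 3·4 = 12
Z: 4·3+3·3 = 21 | 3·7 = 21
D: 4·3+3·0 = 12 | 3·4 = 12
T: 4·3+3·4 = 24 | 3·8 = 24
gcd(4,3,3) = 1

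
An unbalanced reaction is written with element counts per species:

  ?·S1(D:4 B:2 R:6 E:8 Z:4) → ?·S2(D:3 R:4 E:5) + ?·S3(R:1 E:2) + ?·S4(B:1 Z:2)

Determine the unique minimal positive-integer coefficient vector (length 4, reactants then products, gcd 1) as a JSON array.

D: 3·4 = 12 | 4·3+2·0+6·0 = 12
B: 3·2 = 6 | 4·0+2·0+6·1 = 6
R: 3·6 = 18 | 4·4+2·1+6·0 = 18
E: 3·8 = 24 | 4·5+2·2+6·0 = 24
Z: 3·4 = 12 | 4·0+2·0+6·2 = 12
gcd(3,4,2,6) = 1

Coefficients: [3, 4, 2, 6]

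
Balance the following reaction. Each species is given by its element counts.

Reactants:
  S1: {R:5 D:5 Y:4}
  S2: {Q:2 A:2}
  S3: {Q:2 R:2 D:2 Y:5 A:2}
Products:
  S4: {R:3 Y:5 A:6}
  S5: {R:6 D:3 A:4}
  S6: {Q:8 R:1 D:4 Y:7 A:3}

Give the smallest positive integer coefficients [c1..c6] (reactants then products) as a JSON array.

Q: 1·0+5·2+3·2 = 16 | 1·0+1·0+2·8 = 16
R: 1·5+5·0+3·2 = 11 | 1·3+1·6+2·1 = 11
D: 1·5+5·0+3·2 = 11 | 1·0+1·3+2·4 = 11
Y: 1·4+5·0+3·5 = 19 | 1·5+1·0+2·7 = 19
A: 1·0+5·2+3·2 = 16 | 1·6+1·4+2·3 = 16
gcd(1,5,3,1,1,2) = 1

Coefficients: [1, 5, 3, 1, 1, 2]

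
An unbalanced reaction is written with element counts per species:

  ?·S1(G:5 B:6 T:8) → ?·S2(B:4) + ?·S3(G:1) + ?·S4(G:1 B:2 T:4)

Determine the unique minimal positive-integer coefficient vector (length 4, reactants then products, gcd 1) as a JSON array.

Coefficients: [2, 1, 6, 4]

G: 2·5 = 10 | 1·0+6·1+4·1 = 10
B: 2·6 = 12 | 1·4+6·0+4·2 = 12
T: 2·8 = 16 | 1·0+6·0+4·4 = 16
gcd(2,1,6,4) = 1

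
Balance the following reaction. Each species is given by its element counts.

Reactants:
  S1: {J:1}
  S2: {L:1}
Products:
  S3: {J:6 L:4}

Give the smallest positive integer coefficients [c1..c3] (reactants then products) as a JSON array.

J: 6·1+4·0 = 6 | 1·6 = 6
L: 6·0+4·1 = 4 | 1·4 = 4
gcd(6,4,1) = 1

Coefficients: [6, 4, 1]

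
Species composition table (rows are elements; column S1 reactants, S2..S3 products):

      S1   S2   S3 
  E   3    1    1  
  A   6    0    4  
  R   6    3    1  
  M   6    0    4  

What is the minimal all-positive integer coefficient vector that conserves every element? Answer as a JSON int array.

E: 2·3 = 6 | 3·1+3·1 = 6
A: 2·6 = 12 | 3·0+3·4 = 12
R: 2·6 = 12 | 3·3+3·1 = 12
M: 2·6 = 12 | 3·0+3·4 = 12
gcd(2,3,3) = 1

Coefficients: [2, 3, 3]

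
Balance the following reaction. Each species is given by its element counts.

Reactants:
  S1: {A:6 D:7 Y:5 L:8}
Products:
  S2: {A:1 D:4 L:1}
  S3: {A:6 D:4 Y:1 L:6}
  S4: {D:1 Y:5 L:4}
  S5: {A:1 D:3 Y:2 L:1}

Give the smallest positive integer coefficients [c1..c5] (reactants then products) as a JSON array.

Coefficients: [6, 1, 5, 3, 5]

A: 6·6 = 36 | 1·1+5·6+3·0+5·1 = 36
D: 6·7 = 42 | 1·4+5·4+3·1+5·3 = 42
Y: 6·5 = 30 | 1·0+5·1+3·5+5·2 = 30
L: 6·8 = 48 | 1·1+5·6+3·4+5·1 = 48
gcd(6,1,5,3,5) = 1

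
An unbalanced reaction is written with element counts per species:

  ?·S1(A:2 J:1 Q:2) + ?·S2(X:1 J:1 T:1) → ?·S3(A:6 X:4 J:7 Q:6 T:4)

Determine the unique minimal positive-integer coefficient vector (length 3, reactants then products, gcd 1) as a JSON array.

A: 3·2+4·0 = 6 | 1·6 = 6
X: 3·0+4·1 = 4 | 1·4 = 4
J: 3·1+4·1 = 7 | 1·7 = 7
Q: 3·2+4·0 = 6 | 1·6 = 6
T: 3·0+4·1 = 4 | 1·4 = 4
gcd(3,4,1) = 1

Coefficients: [3, 4, 1]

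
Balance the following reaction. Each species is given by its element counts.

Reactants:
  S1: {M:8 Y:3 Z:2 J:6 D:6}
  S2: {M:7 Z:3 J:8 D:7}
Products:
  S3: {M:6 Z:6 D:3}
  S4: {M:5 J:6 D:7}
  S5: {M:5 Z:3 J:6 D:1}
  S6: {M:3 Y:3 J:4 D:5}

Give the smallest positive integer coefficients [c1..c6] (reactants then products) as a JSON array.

Coefficients: [3, 6, 2, 5, 4, 3]

M: 3·8+6·7 = 66 | 2·6+5·5+4·5+3·3 = 66
Y: 3·3+6·0 = 9 | 2·0+5·0+4·0+3·3 = 9
Z: 3·2+6·3 = 24 | 2·6+5·0+4·3+3·0 = 24
J: 3·6+6·8 = 66 | 2·0+5·6+4·6+3·4 = 66
D: 3·6+6·7 = 60 | 2·3+5·7+4·1+3·5 = 60
gcd(3,6,2,5,4,3) = 1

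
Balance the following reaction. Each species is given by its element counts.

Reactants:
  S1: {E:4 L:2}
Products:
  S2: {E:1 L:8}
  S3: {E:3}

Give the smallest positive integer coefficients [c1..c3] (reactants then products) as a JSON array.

E: 4·4 = 16 | 1·1+5·3 = 16
L: 4·2 = 8 | 1·8+5·0 = 8
gcd(4,1,5) = 1

Coefficients: [4, 1, 5]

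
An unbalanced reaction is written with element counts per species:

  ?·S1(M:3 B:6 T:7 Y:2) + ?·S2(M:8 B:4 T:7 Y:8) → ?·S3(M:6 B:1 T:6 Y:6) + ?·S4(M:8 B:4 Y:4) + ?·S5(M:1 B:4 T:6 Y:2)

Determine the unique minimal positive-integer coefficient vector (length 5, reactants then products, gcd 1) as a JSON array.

Coefficients: [3, 3, 2, 2, 5]

M: 3·3+3·8 = 33 | 2·6+2·8+5·1 = 33
B: 3·6+3·4 = 30 | 2·1+2·4+5·4 = 30
T: 3·7+3·7 = 42 | 2·6+2·0+5·6 = 42
Y: 3·2+3·8 = 30 | 2·6+2·4+5·2 = 30
gcd(3,3,2,2,5) = 1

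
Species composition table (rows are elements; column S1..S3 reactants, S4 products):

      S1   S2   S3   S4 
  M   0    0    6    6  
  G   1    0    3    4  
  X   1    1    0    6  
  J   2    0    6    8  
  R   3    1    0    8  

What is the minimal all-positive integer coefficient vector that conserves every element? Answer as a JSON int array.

M: 1·0+5·0+1·6 = 6 | 1·6 = 6
G: 1·1+5·0+1·3 = 4 | 1·4 = 4
X: 1·1+5·1+1·0 = 6 | 1·6 = 6
J: 1·2+5·0+1·6 = 8 | 1·8 = 8
R: 1·3+5·1+1·0 = 8 | 1·8 = 8
gcd(1,5,1,1) = 1

Coefficients: [1, 5, 1, 1]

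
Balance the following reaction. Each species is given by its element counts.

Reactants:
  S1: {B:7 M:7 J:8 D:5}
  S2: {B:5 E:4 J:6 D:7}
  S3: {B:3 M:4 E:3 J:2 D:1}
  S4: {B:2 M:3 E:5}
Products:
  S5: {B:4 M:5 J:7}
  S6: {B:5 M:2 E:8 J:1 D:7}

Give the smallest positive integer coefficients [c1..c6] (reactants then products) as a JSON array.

Coefficients: [1, 2, 2, 2, 3, 3]

B: 1·7+2·5+2·3+2·2 = 27 | 3·4+3·5 = 27
M: 1·7+2·0+2·4+2·3 = 21 | 3·5+3·2 = 21
E: 1·0+2·4+2·3+2·5 = 24 | 3·0+3·8 = 24
J: 1·8+2·6+2·2+2·0 = 24 | 3·7+3·1 = 24
D: 1·5+2·7+2·1+2·0 = 21 | 3·0+3·7 = 21
gcd(1,2,2,2,3,3) = 1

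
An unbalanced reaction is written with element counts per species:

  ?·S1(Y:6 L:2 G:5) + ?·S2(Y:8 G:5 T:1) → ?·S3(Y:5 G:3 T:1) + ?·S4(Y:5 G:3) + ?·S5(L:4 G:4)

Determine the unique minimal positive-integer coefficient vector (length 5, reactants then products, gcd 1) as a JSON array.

Y: 2·6+6·8 = 60 | 6·5+6·5+1·0 = 60
L: 2·2+6·0 = 4 | 6·0+6·0+1·4 = 4
G: 2·5+6·5 = 40 | 6·3+6·3+1·4 = 40
T: 2·0+6·1 = 6 | 6·1+6·0+1·0 = 6
gcd(2,6,6,6,1) = 1

Coefficients: [2, 6, 6, 6, 1]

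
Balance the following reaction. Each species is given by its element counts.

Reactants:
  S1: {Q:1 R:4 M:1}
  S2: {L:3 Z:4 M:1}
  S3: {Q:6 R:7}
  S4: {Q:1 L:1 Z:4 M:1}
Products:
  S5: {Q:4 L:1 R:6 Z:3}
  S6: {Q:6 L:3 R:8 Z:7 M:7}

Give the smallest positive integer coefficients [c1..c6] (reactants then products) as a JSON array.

Coefficients: [3, 1, 2, 3, 3, 1]

Q: 3·1+1·0+2·6+3·1 = 18 | 3·4+1·6 = 18
L: 3·0+1·3+2·0+3·1 = 6 | 3·1+1·3 = 6
R: 3·4+1·0+2·7+3·0 = 26 | 3·6+1·8 = 26
Z: 3·0+1·4+2·0+3·4 = 16 | 3·3+1·7 = 16
M: 3·1+1·1+2·0+3·1 = 7 | 3·0+1·7 = 7
gcd(3,1,2,3,3,1) = 1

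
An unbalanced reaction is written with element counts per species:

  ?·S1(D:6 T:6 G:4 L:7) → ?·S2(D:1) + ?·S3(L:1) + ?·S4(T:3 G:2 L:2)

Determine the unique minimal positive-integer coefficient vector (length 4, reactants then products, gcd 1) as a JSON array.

D: 1·6 = 6 | 6·1+3·0+2·0 = 6
T: 1·6 = 6 | 6·0+3·0+2·3 = 6
G: 1·4 = 4 | 6·0+3·0+2·2 = 4
L: 1·7 = 7 | 6·0+3·1+2·2 = 7
gcd(1,6,3,2) = 1

Coefficients: [1, 6, 3, 2]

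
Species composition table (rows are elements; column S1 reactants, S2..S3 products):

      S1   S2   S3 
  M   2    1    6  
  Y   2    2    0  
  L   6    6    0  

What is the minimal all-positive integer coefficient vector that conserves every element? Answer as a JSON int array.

Coefficients: [6, 6, 1]

M: 6·2 = 12 | 6·1+1·6 = 12
Y: 6·2 = 12 | 6·2+1·0 = 12
L: 6·6 = 36 | 6·6+1·0 = 36
gcd(6,6,1) = 1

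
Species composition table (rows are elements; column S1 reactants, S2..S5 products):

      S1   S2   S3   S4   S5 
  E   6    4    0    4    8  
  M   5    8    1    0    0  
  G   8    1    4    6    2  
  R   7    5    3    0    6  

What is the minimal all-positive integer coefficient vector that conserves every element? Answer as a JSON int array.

E: 4·6 = 24 | 2·4+4·0+2·4+1·8 = 24
M: 4·5 = 20 | 2·8+4·1+2·0+1·0 = 20
G: 4·8 = 32 | 2·1+4·4+2·6+1·2 = 32
R: 4·7 = 28 | 2·5+4·3+2·0+1·6 = 28
gcd(4,2,4,2,1) = 1

Coefficients: [4, 2, 4, 2, 1]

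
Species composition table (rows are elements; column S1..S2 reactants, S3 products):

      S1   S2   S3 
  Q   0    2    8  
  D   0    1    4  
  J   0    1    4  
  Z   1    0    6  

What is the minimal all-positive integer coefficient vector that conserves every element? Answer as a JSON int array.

Coefficients: [6, 4, 1]

Q: 6·0+4·2 = 8 | 1·8 = 8
D: 6·0+4·1 = 4 | 1·4 = 4
J: 6·0+4·1 = 4 | 1·4 = 4
Z: 6·1+4·0 = 6 | 1·6 = 6
gcd(6,4,1) = 1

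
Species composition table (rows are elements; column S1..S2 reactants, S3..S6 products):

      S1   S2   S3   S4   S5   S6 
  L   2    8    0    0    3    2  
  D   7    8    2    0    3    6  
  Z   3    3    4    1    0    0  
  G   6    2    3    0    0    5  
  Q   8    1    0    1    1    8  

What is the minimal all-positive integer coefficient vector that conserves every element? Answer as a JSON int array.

Coefficients: [6, 2, 5, 4, 6, 5]

L: 6·2+2·8 = 28 | 5·0+4·0+6·3+5·2 = 28
D: 6·7+2·8 = 58 | 5·2+4·0+6·3+5·6 = 58
Z: 6·3+2·3 = 24 | 5·4+4·1+6·0+5·0 = 24
G: 6·6+2·2 = 40 | 5·3+4·0+6·0+5·5 = 40
Q: 6·8+2·1 = 50 | 5·0+4·1+6·1+5·8 = 50
gcd(6,2,5,4,6,5) = 1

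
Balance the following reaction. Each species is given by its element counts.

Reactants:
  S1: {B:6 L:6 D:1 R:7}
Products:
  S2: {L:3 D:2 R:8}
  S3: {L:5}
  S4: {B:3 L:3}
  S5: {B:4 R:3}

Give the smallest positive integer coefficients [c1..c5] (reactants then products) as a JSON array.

Coefficients: [6, 3, 3, 4, 6]

B: 6·6 = 36 | 3·0+3·0+4·3+6·4 = 36
L: 6·6 = 36 | 3·3+3·5+4·3+6·0 = 36
D: 6·1 = 6 | 3·2+3·0+4·0+6·0 = 6
R: 6·7 = 42 | 3·8+3·0+4·0+6·3 = 42
gcd(6,3,3,4,6) = 1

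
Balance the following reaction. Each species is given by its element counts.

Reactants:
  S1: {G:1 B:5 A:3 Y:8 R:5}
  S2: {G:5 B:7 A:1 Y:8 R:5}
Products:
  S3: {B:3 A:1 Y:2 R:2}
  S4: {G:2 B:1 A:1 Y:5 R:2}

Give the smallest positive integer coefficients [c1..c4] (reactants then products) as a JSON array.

G: 3·1+1·5 = 8 | 6·0+4·2 = 8
B: 3·5+1·7 = 22 | 6·3+4·1 = 22
A: 3·3+1·1 = 10 | 6·1+4·1 = 10
Y: 3·8+1·8 = 32 | 6·2+4·5 = 32
R: 3·5+1·5 = 20 | 6·2+4·2 = 20
gcd(3,1,6,4) = 1

Coefficients: [3, 1, 6, 4]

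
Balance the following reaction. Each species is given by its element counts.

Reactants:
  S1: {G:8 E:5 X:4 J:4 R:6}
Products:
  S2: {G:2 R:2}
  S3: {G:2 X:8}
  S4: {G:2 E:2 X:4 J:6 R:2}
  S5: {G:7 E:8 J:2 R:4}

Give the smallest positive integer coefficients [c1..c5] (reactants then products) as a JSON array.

G: 4·8 = 32 | 6·2+1·2+2·2+2·7 = 32
E: 4·5 = 20 | 6·0+1·0+2·2+2·8 = 20
X: 4·4 = 16 | 6·0+1·8+2·4+2·0 = 16
J: 4·4 = 16 | 6·0+1·0+2·6+2·2 = 16
R: 4·6 = 24 | 6·2+1·0+2·2+2·4 = 24
gcd(4,6,1,2,2) = 1

Coefficients: [4, 6, 1, 2, 2]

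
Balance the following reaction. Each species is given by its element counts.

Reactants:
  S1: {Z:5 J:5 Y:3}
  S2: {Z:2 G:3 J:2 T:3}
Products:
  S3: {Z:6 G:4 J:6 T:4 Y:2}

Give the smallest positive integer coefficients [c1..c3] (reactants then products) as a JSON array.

Z: 2·5+4·2 = 18 | 3·6 = 18
G: 2·0+4·3 = 12 | 3·4 = 12
J: 2·5+4·2 = 18 | 3·6 = 18
T: 2·0+4·3 = 12 | 3·4 = 12
Y: 2·3+4·0 = 6 | 3·2 = 6
gcd(2,4,3) = 1

Coefficients: [2, 4, 3]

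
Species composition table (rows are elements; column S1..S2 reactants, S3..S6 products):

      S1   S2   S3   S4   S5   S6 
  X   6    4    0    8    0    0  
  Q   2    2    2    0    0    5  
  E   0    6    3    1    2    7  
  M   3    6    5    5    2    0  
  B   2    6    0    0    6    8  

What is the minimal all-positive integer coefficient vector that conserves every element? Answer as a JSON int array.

Coefficients: [2, 5, 2, 4, 3, 2]

X: 2·6+5·4 = 32 | 2·0+4·8+3·0+2·0 = 32
Q: 2·2+5·2 = 14 | 2·2+4·0+3·0+2·5 = 14
E: 2·0+5·6 = 30 | 2·3+4·1+3·2+2·7 = 30
M: 2·3+5·6 = 36 | 2·5+4·5+3·2+2·0 = 36
B: 2·2+5·6 = 34 | 2·0+4·0+3·6+2·8 = 34
gcd(2,5,2,4,3,2) = 1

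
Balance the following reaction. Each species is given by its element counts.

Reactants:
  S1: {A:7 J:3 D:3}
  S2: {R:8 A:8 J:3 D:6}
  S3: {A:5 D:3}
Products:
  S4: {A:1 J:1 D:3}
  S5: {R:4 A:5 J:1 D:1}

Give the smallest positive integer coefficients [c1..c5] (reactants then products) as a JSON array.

Coefficients: [1, 3, 1, 6, 6]

R: 1·0+3·8+1·0 = 24 | 6·0+6·4 = 24
A: 1·7+3·8+1·5 = 36 | 6·1+6·5 = 36
J: 1·3+3·3+1·0 = 12 | 6·1+6·1 = 12
D: 1·3+3·6+1·3 = 24 | 6·3+6·1 = 24
gcd(1,3,1,6,6) = 1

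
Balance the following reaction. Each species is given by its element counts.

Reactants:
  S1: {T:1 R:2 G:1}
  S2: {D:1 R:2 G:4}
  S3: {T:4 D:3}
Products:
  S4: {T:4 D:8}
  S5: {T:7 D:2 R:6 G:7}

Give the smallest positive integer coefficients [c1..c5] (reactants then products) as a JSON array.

T: 5·1+4·0+6·4 = 29 | 2·4+3·7 = 29
D: 5·0+4·1+6·3 = 22 | 2·8+3·2 = 22
R: 5·2+4·2+6·0 = 18 | 2·0+3·6 = 18
G: 5·1+4·4+6·0 = 21 | 2·0+3·7 = 21
gcd(5,4,6,2,3) = 1

Coefficients: [5, 4, 6, 2, 3]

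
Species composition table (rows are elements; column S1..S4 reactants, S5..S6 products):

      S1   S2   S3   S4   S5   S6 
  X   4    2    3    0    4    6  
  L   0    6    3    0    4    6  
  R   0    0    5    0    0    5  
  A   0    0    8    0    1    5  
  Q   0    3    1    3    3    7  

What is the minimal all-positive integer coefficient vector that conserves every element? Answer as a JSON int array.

X: 5·4+5·2+2·3+5·0 = 36 | 6·4+2·6 = 36
L: 5·0+5·6+2·3+5·0 = 36 | 6·4+2·6 = 36
R: 5·0+5·0+2·5+5·0 = 10 | 6·0+2·5 = 10
A: 5·0+5·0+2·8+5·0 = 16 | 6·1+2·5 = 16
Q: 5·0+5·3+2·1+5·3 = 32 | 6·3+2·7 = 32
gcd(5,5,2,5,6,2) = 1

Coefficients: [5, 5, 2, 5, 6, 2]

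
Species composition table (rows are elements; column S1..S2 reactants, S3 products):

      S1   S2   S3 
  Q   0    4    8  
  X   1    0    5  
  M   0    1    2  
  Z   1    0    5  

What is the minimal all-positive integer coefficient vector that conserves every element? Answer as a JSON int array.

Coefficients: [5, 2, 1]

Q: 5·0+2·4 = 8 | 1·8 = 8
X: 5·1+2·0 = 5 | 1·5 = 5
M: 5·0+2·1 = 2 | 1·2 = 2
Z: 5·1+2·0 = 5 | 1·5 = 5
gcd(5,2,1) = 1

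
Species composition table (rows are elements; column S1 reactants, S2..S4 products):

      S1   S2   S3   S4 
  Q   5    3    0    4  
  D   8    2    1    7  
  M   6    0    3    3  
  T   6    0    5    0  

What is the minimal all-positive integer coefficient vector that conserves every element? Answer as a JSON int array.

Coefficients: [5, 3, 6, 4]

Q: 5·5 = 25 | 3·3+6·0+4·4 = 25
D: 5·8 = 40 | 3·2+6·1+4·7 = 40
M: 5·6 = 30 | 3·0+6·3+4·3 = 30
T: 5·6 = 30 | 3·0+6·5+4·0 = 30
gcd(5,3,6,4) = 1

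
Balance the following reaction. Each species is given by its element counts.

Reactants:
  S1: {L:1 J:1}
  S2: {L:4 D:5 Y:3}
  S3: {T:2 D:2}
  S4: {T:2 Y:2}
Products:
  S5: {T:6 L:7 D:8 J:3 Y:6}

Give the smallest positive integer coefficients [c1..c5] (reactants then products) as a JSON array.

Coefficients: [6, 2, 3, 3, 2]

T: 6·0+2·0+3·2+3·2 = 12 | 2·6 = 12
L: 6·1+2·4+3·0+3·0 = 14 | 2·7 = 14
D: 6·0+2·5+3·2+3·0 = 16 | 2·8 = 16
J: 6·1+2·0+3·0+3·0 = 6 | 2·3 = 6
Y: 6·0+2·3+3·0+3·2 = 12 | 2·6 = 12
gcd(6,2,3,3,2) = 1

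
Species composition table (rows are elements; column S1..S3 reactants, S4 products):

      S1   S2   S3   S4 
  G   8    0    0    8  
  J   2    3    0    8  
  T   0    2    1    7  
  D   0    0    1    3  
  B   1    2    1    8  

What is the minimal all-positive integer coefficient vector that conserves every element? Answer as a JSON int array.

Coefficients: [1, 2, 3, 1]

G: 1·8+2·0+3·0 = 8 | 1·8 = 8
J: 1·2+2·3+3·0 = 8 | 1·8 = 8
T: 1·0+2·2+3·1 = 7 | 1·7 = 7
D: 1·0+2·0+3·1 = 3 | 1·3 = 3
B: 1·1+2·2+3·1 = 8 | 1·8 = 8
gcd(1,2,3,1) = 1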